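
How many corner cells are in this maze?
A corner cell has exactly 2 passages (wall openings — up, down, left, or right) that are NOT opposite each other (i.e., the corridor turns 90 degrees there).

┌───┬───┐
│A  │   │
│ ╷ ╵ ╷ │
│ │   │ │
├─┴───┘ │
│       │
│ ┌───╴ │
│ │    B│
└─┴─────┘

Counting corner cells (2 non-opposite passages):
Total corners: 8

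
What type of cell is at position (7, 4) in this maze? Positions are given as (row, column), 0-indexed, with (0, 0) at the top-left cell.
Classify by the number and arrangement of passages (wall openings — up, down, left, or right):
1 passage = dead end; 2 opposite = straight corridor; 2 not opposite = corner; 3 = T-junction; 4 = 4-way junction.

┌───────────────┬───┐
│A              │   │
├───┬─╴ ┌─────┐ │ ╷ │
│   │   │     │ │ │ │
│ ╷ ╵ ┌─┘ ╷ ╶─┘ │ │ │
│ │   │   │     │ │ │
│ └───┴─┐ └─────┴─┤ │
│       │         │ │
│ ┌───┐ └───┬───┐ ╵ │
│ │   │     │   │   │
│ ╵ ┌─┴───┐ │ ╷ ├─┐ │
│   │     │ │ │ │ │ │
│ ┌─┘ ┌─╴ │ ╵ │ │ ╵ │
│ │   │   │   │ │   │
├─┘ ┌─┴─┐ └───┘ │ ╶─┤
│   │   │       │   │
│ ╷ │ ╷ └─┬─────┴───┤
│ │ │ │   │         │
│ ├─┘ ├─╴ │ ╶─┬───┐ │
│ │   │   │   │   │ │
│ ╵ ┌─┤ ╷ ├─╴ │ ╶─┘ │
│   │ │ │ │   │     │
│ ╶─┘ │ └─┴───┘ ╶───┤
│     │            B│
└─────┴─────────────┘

Checking cell at (7, 4):
Number of passages: 2
Cell type: corner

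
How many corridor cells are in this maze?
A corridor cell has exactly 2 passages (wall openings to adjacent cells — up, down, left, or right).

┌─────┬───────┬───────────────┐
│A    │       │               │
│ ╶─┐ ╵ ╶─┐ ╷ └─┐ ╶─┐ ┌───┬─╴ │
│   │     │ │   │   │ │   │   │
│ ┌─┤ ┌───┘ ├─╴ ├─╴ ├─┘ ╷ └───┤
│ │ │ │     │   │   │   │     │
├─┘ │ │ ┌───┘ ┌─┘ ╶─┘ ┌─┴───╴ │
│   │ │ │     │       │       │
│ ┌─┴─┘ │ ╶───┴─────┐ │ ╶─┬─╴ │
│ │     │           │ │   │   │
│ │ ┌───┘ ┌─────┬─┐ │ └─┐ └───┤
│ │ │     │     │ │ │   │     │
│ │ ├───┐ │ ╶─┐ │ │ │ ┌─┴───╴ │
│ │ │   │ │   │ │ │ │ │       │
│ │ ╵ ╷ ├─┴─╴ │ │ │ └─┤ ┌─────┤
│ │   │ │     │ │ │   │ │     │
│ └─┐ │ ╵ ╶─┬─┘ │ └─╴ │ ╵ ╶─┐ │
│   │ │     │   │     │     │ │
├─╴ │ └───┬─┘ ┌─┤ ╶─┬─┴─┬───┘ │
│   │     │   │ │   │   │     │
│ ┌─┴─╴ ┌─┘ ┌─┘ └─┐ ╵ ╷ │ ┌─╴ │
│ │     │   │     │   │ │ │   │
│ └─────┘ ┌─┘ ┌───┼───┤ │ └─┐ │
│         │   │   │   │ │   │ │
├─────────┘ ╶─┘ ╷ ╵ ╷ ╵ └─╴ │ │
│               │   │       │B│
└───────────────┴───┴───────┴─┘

Counting cells with exactly 2 passages:
Total corridor cells: 149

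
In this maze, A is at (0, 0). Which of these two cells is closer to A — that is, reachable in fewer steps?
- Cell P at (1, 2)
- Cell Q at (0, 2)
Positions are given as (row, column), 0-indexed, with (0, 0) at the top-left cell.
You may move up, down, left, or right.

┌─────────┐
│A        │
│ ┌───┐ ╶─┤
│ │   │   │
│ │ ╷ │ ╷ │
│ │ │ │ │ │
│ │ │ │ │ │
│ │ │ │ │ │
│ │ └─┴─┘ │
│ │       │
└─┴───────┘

Shortest path A → P at (1, 2): 15 steps
Shortest path A → Q at (0, 2): 2 steps

Q is closer (2 steps vs 15 steps).

Path to P:

┌─────────┐
│A → → ↓  │
│ ┌───┐ ╶─┤
│ │↱ P│↳ ↓│
│ │ ╷ │ ╷ │
│ │↑│ │ │↓│
│ │ │ │ │ │
│ │↑│ │ │↓│
│ │ └─┴─┘ │
│ │↑ ← ← ↲│
└─┴───────┘

Path to Q:

┌─────────┐
│A → Q    │
│ ┌───┐ ╶─┤
│ │   │   │
│ │ ╷ │ ╷ │
│ │ │ │ │ │
│ │ │ │ │ │
│ │ │ │ │ │
│ │ └─┴─┘ │
│ │       │
└─┴───────┘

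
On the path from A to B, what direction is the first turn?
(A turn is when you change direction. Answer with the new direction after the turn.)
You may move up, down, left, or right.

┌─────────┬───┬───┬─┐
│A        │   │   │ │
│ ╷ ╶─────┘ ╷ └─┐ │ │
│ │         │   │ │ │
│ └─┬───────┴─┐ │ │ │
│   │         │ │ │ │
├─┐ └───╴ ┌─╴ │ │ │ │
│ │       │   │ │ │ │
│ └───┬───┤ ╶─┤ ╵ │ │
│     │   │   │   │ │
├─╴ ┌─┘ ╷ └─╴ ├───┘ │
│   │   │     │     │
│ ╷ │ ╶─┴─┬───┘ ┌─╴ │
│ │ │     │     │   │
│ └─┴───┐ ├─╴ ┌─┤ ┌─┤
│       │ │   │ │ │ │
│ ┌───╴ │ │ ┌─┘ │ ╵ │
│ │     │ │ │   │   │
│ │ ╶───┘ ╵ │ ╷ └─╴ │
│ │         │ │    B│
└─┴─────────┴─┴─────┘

Directions: down, down, right, down, right, right, right, up, right, right, down, left, down, right, down, left, left, up, left, down, left, down, right, right, down, down, down, right, up, up, right, up, right, up, right, right, down, left, down, down, right, down
First turn direction: right

Solution:

┌─────────┬───┬───┬─┐
│A        │   │   │ │
│ ╷ ╶─────┘ ╷ └─┐ │ │
│↓│         │   │ │ │
│ └─┬───────┴─┐ │ │ │
│↳ ↓│    ↱ → ↓│ │ │ │
├─┐ └───╴ ┌─╴ │ │ │ │
│ │↳ → → ↑│↓ ↲│ │ │ │
│ └───┬───┤ ╶─┤ ╵ │ │
│     │↓ ↰│↳ ↓│   │ │
├─╴ ┌─┘ ╷ └─╴ ├───┘ │
│   │↓ ↲│↑ ← ↲│↱ → ↓│
│ ╷ │ ╶─┴─┬───┘ ┌─╴ │
│ │ │↳ → ↓│  ↱ ↑│↓ ↲│
│ └─┴───┐ ├─╴ ┌─┤ ┌─┤
│       │↓│↱ ↑│ │↓│ │
│ ┌───╴ │ │ ┌─┘ │ ╵ │
│ │     │↓│↑│   │↳ ↓│
│ │ ╶───┘ ╵ │ ╷ └─╴ │
│ │      ↳ ↑│ │    B│
└─┴─────────┴─┴─────┘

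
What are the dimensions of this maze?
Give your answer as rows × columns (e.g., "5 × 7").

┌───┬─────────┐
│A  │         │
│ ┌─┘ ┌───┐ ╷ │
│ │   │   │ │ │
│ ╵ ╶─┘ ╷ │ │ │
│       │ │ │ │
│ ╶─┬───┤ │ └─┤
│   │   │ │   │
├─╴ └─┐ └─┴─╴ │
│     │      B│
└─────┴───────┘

Counting the maze dimensions:
Rows (vertical): 5
Columns (horizontal): 7
Dimensions: 5 × 7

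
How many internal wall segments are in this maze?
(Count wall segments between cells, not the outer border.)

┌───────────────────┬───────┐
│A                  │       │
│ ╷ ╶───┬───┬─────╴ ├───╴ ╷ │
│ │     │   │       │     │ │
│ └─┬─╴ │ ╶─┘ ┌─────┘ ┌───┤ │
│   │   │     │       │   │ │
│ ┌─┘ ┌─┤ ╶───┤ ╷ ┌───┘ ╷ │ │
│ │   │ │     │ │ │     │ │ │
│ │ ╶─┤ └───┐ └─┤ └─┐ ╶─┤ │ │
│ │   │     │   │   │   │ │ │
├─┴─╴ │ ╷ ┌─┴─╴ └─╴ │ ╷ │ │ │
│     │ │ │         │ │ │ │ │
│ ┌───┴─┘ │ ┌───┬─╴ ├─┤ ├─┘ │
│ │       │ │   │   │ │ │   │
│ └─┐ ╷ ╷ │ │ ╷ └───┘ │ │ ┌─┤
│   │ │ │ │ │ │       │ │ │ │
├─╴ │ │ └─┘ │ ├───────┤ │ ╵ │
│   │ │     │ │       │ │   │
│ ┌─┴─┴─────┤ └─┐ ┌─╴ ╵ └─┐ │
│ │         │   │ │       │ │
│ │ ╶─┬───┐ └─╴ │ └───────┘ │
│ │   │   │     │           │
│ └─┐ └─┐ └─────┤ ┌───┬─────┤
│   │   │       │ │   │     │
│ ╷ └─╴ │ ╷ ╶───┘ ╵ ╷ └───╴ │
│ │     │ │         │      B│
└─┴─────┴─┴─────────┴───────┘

Counting internal wall segments:
Total internal walls: 156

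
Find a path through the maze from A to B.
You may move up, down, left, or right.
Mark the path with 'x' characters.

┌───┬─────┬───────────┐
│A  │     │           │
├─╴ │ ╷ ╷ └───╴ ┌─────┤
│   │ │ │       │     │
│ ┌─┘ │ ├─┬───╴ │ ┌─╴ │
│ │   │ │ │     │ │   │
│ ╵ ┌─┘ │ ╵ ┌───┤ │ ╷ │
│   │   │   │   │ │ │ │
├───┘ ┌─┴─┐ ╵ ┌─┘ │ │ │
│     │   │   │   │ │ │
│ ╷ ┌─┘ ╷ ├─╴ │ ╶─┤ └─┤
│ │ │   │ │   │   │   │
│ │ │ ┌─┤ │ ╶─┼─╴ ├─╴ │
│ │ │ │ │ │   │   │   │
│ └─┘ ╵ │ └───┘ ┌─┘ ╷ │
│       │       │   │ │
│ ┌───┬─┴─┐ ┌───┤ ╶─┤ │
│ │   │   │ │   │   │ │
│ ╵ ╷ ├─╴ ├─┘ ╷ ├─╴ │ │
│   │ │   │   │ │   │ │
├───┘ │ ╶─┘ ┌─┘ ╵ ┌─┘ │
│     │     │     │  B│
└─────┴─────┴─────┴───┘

Finding the shortest path through the maze:
Path length: 56 steps
Directions: right → down → left → down → down → right → up → right → up → up → right → down → down → down → left → down → left → left → down → down → down → right → right → up → up → right → up → right → down → down → down → right → right → right → up → right → up → left → up → right → up → up → up → right → right → down → left → down → down → down → right → down → down → down → down → down

Solution:

┌───┬─────┬───────────┐
│A x│x x  │           │
├─╴ │ ╷ ╷ └───╴ ┌─────┤
│x x│x│x│       │x x x│
│ ┌─┘ │ ├─┬───╴ │ ┌─╴ │
│x│x x│x│ │     │x│x x│
│ ╵ ┌─┘ │ ╵ ┌───┤ │ ╷ │
│x x│x x│   │   │x│x│ │
├───┘ ┌─┴─┐ ╵ ┌─┘ │ │ │
│x x x│x x│   │x x│x│ │
│ ╷ ┌─┘ ╷ ├─╴ │ ╶─┤ └─┤
│x│ │x x│x│   │x x│x x│
│ │ │ ┌─┤ │ ╶─┼─╴ ├─╴ │
│x│ │x│ │x│   │x x│  x│
│ └─┘ ╵ │ └───┘ ┌─┘ ╷ │
│x x x  │x x x x│   │x│
│ ┌───┬─┴─┐ ┌───┤ ╶─┤ │
│ │   │   │ │   │   │x│
│ ╵ ╷ ├─╴ ├─┘ ╷ ├─╴ │ │
│   │ │   │   │ │   │x│
├───┘ │ ╶─┘ ┌─┘ ╵ ┌─┘ │
│     │     │     │  B│
└─────┴─────┴─────┴───┘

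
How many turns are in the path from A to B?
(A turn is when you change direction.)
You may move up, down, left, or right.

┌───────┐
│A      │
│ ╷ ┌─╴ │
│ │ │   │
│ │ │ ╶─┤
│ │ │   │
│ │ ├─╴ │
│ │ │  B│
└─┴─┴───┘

Directions: right, right, right, down, left, down, right, down
Number of turns: 5

Solution:

┌───────┐
│A → → ↓│
│ ╷ ┌─╴ │
│ │ │↓ ↲│
│ │ │ ╶─┤
│ │ │↳ ↓│
│ │ ├─╴ │
│ │ │  B│
└─┴─┴───┘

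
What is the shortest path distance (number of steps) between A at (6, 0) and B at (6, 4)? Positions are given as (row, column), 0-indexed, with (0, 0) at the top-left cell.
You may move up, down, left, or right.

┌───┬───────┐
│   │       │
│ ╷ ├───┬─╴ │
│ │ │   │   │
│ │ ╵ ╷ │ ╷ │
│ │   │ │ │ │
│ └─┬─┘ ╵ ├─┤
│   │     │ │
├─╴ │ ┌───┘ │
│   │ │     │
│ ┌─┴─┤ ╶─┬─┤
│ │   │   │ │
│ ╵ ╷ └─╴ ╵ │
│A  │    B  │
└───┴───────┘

Finding path from (6, 0) to (6, 4):
Path: (6,0) → (6,1) → (5,1) → (5,2) → (6,2) → (6,3) → (6,4)
Distance: 6 steps

Solution:

┌───┬───────┐
│   │       │
│ ╷ ├───┬─╴ │
│ │ │   │   │
│ │ ╵ ╷ │ ╷ │
│ │   │ │ │ │
│ └─┬─┘ ╵ ├─┤
│   │     │ │
├─╴ │ ┌───┘ │
│   │ │     │
│ ┌─┴─┤ ╶─┬─┤
│ │↱ ↓│   │ │
│ ╵ ╷ └─╴ ╵ │
│A ↑│↳ → B  │
└───┴───────┘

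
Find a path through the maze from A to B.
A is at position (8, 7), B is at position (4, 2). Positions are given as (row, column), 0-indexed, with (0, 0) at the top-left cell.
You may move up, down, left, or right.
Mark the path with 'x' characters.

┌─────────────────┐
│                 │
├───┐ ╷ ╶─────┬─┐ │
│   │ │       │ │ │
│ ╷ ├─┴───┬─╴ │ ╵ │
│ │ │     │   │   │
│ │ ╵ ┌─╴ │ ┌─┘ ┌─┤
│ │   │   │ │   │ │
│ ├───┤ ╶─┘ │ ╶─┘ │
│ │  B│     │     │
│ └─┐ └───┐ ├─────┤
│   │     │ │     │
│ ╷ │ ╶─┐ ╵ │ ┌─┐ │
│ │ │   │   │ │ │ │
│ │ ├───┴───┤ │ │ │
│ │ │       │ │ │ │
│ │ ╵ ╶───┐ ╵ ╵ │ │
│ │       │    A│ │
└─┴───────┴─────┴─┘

Finding the shortest path from (8, 7) to (4, 2):
Path length: 35 steps
Directions: left → left → up → left → left → left → down → left → up → up → up → left → up → up → up → up → right → down → down → right → up → right → right → down → left → down → right → right → down → down → left → up → left → left → up

Solution:

┌─────────────────┐
│                 │
├───┐ ╷ ╶─────┬─┐ │
│x x│ │       │ │ │
│ ╷ ├─┴───┬─╴ │ ╵ │
│x│x│x x x│   │   │
│ │ ╵ ┌─╴ │ ┌─┘ ┌─┤
│x│x x│x x│ │   │ │
│ ├───┤ ╶─┘ │ ╶─┘ │
│x│  B│x x x│     │
│ └─┐ └───┐ ├─────┤
│x x│x x x│x│     │
│ ╷ │ ╶─┐ ╵ │ ┌─┐ │
│ │x│   │x x│ │ │ │
│ │ ├───┴───┤ │ │ │
│ │x│x x x x│ │ │ │
│ │ ╵ ╶───┐ ╵ ╵ │ │
│ │x x    │x x A│ │
└─┴───────┴─────┴─┘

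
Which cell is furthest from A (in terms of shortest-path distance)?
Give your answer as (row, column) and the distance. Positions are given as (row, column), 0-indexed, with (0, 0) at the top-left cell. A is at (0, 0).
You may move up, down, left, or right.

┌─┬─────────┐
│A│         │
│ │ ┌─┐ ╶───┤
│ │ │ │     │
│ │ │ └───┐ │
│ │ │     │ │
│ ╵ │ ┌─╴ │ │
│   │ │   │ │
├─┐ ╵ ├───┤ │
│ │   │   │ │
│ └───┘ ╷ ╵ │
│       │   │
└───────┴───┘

Computing BFS distances from A to all cells:
Furthest cell: (4, 0)
Distance: 24 steps

Path from A to the furthest cell:

┌─┬─────────┐
│A│↱ → ↓    │
│ │ ┌─┐ ╶───┤
│↓│↑│ │↳ → ↓│
│ │ │ └───┐ │
│↓│↑│     │↓│
│ ╵ │ ┌─╴ │ │
│↳ ↑│ │   │↓│
├─┐ ╵ ├───┤ │
│B│   │↓ ↰│↓│
│ └───┘ ╷ ╵ │
│↑ ← ← ↲│↑ ↲│
└───────┴───┘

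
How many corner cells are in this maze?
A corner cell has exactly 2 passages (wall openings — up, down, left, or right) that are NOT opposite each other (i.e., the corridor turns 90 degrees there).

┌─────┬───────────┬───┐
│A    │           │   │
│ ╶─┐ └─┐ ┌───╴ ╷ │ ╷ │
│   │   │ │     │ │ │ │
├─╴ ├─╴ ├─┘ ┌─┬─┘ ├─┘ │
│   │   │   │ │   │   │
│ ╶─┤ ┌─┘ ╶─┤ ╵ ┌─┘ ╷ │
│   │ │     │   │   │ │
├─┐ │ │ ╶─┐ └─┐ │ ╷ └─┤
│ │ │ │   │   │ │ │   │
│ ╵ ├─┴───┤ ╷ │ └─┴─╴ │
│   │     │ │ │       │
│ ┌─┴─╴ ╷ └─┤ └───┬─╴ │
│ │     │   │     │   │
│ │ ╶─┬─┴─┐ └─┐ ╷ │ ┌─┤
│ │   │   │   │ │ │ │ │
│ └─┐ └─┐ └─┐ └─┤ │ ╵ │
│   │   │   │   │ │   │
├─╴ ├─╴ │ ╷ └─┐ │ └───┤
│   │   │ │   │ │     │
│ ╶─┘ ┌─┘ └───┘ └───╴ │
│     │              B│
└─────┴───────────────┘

Counting corner cells (2 non-opposite passages):
Total corners: 65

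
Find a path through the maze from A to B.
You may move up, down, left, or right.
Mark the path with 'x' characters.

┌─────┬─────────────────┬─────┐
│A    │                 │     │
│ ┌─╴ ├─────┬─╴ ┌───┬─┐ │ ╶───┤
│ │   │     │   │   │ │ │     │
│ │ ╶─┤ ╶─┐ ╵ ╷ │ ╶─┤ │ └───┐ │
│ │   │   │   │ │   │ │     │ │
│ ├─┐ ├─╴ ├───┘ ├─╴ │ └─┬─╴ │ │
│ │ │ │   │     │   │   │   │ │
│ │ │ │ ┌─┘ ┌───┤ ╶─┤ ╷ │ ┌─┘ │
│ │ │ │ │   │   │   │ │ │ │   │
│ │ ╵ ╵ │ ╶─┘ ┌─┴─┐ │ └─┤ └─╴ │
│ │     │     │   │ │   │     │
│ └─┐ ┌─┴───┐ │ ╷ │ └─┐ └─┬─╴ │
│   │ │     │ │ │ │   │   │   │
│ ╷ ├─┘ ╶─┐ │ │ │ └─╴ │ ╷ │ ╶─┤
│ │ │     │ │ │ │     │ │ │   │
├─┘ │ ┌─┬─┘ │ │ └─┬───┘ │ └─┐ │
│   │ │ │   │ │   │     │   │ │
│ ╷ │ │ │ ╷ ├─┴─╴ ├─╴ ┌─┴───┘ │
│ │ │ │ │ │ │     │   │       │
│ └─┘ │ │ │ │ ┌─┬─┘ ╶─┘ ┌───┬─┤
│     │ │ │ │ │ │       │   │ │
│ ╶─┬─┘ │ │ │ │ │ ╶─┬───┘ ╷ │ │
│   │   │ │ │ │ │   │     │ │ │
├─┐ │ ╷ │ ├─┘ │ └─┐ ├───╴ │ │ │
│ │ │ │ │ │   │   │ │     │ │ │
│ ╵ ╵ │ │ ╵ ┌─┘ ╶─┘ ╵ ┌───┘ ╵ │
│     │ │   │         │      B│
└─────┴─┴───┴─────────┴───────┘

Finding the shortest path through the maze:
Path length: 65 steps
Directions: right → right → down → left → down → right → down → down → down → right → up → up → right → up → left → up → right → right → down → right → up → right → up → right → right → right → right → down → down → right → right → down → left → down → down → right → right → down → left → down → right → down → down → left → left → left → down → left → left → left → down → right → down → down → right → up → right → right → up → up → right → down → down → down → right

Solution:

┌─────┬─────────────────┬─────┐
│A x x│        x x x x x│     │
│ ┌─╴ ├─────┬─╴ ┌───┬─┐ │ ╶───┤
│ │x x│x x x│x x│   │ │x│     │
│ │ ╶─┤ ╶─┐ ╵ ╷ │ ╶─┤ │ └───┐ │
│ │x x│x x│x x│ │   │ │x x x│ │
│ ├─┐ ├─╴ ├───┘ ├─╴ │ └─┬─╴ │ │
│ │ │x│x x│     │   │   │x x│ │
│ │ │ │ ┌─┘ ┌───┤ ╶─┤ ╷ │ ┌─┘ │
│ │ │x│x│   │   │   │ │ │x│   │
│ │ ╵ ╵ │ ╶─┘ ┌─┴─┐ │ └─┤ └─╴ │
│ │  x x│     │   │ │   │x x x│
│ └─┐ ┌─┴───┐ │ ╷ │ └─┐ └─┬─╴ │
│   │ │     │ │ │ │   │   │x x│
│ ╷ ├─┘ ╶─┐ │ │ │ └─╴ │ ╷ │ ╶─┤
│ │ │     │ │ │ │     │ │ │x x│
├─┘ │ ┌─┬─┘ │ │ └─┬───┘ │ └─┐ │
│   │ │ │   │ │   │     │   │x│
│ ╷ │ │ │ ╷ ├─┴─╴ ├─╴ ┌─┴───┘ │
│ │ │ │ │ │ │     │   │x x x x│
│ └─┘ │ │ │ │ ┌─┬─┘ ╶─┘ ┌───┬─┤
│     │ │ │ │ │ │x x x x│x x│ │
│ ╶─┬─┘ │ │ │ │ │ ╶─┬───┘ ╷ │ │
│   │   │ │ │ │ │x x│    x│x│ │
├─┐ │ ╷ │ ├─┘ │ └─┐ ├───╴ │ │ │
│ │ │ │ │ │   │   │x│x x x│x│ │
│ ╵ ╵ │ │ ╵ ┌─┘ ╶─┘ ╵ ┌───┘ ╵ │
│     │ │   │      x x│    x B│
└─────┴─┴───┴─────────┴───────┘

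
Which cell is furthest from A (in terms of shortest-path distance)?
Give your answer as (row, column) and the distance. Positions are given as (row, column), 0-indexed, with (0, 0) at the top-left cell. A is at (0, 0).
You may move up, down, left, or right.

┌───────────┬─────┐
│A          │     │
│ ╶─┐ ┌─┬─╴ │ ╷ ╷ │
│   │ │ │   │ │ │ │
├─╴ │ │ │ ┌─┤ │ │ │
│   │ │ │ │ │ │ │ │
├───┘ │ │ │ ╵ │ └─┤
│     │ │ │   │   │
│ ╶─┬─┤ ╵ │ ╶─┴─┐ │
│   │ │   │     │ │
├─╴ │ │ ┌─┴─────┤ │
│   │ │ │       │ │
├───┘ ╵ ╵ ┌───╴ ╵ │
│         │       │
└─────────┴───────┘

Computing BFS distances from A to all cells:
Furthest cell: (4, 7)
Distance: 35 steps

Path from A to the furthest cell:

┌───────────┬─────┐
│A → → → → ↓│↓ ↰  │
│ ╶─┐ ┌─┬─╴ │ ╷ ╷ │
│   │ │ │↓ ↲│↓│↑│ │
├─╴ │ │ │ ┌─┤ │ │ │
│   │ │ │↓│ │↓│↑│ │
├───┘ │ │ │ ╵ │ └─┤
│     │ │↓│↓ ↲│↑ ↰│
│ ╶─┬─┤ ╵ │ ╶─┴─┐ │
│   │ │↓ ↲│↳ → B│↑│
├─╴ │ │ ┌─┴─────┤ │
│   │ │↓│↱ → → ↓│↑│
├───┘ ╵ ╵ ┌───╴ ╵ │
│      ↳ ↑│    ↳ ↑│
└─────────┴───────┘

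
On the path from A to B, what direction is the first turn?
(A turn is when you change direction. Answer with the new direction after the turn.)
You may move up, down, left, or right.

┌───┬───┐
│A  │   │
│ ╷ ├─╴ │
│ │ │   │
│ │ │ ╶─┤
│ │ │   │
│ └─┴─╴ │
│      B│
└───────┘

Directions: down, down, down, right, right, right
First turn direction: right

Solution:

┌───┬───┐
│A  │   │
│ ╷ ├─╴ │
│↓│ │   │
│ │ │ ╶─┤
│↓│ │   │
│ └─┴─╴ │
│↳ → → B│
└───────┘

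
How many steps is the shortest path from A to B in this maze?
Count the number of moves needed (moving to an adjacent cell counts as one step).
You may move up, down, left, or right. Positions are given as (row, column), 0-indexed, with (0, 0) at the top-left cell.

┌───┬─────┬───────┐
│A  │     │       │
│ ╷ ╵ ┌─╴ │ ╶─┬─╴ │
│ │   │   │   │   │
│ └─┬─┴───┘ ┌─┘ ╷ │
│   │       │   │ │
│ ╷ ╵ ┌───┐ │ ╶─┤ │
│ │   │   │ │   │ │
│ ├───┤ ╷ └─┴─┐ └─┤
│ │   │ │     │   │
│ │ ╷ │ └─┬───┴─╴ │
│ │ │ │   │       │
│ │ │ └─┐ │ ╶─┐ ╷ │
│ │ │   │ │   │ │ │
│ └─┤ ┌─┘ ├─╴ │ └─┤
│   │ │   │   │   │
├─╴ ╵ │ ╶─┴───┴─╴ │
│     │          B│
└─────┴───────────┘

Using BFS to find shortest path:
Start: (0, 0), End: (8, 8)
Path found:
(0,0) → (1,0) → (2,0) → (2,1) → (3,1) → (3,2) → (2,2) → (2,3) → (2,4) → (2,5) → (1,5) → (0,5) → (0,6) → (0,7) → (0,8) → (1,8) → (1,7) → (2,7) → (2,6) → (3,6) → (3,7) → (4,7) → (4,8) → (5,8) → (5,7) → (6,7) → (7,7) → (7,8) → (8,8)
Number of steps: 28

Solution:

┌───┬─────┬───────┐
│A  │     │↱ → → ↓│
│ ╷ ╵ ┌─╴ │ ╶─┬─╴ │
│↓│   │   │↑  │↓ ↲│
│ └─┬─┴───┘ ┌─┘ ╷ │
│↳ ↓│↱ → → ↑│↓ ↲│ │
│ ╷ ╵ ┌───┐ │ ╶─┤ │
│ │↳ ↑│   │ │↳ ↓│ │
│ ├───┤ ╷ └─┴─┐ └─┤
│ │   │ │     │↳ ↓│
│ │ ╷ │ └─┬───┴─╴ │
│ │ │ │   │    ↓ ↲│
│ │ │ └─┐ │ ╶─┐ ╷ │
│ │ │   │ │   │↓│ │
│ └─┤ ┌─┘ ├─╴ │ └─┤
│   │ │   │   │↳ ↓│
├─╴ ╵ │ ╶─┴───┴─╴ │
│     │          B│
└─────┴───────────┘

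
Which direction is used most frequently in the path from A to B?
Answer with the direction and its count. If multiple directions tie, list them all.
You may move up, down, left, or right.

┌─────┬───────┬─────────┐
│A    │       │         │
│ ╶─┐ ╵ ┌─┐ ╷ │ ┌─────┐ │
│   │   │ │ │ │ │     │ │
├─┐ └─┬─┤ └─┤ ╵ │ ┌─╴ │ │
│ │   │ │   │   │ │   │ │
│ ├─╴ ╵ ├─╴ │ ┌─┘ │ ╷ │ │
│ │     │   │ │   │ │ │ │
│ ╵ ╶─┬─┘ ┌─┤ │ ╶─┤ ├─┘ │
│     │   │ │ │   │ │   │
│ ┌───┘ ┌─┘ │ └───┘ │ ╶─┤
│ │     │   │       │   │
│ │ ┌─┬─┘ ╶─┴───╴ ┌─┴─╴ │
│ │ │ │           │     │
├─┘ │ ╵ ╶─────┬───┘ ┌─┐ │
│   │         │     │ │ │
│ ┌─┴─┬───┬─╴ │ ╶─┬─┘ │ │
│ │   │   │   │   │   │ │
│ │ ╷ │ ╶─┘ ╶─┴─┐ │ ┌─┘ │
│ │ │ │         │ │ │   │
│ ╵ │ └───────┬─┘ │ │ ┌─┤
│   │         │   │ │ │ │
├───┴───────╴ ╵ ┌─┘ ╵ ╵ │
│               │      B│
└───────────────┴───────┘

Directions: right, right, down, right, up, right, right, right, down, down, right, up, up, right, right, right, right, down, down, down, down, left, down, right, down, down, down, down, left, down, down, right
Counts: {'right': 13, 'down': 14, 'up': 3, 'left': 2}
Most common: down (14 times)

Solution:

┌─────┬───────┬─────────┐
│A → ↓│↱ → → ↓│↱ → → → ↓│
│ ╶─┐ ╵ ┌─┐ ╷ │ ┌─────┐ │
│   │↳ ↑│ │ │↓│↑│     │↓│
├─┐ └─┬─┤ └─┤ ╵ │ ┌─╴ │ │
│ │   │ │   │↳ ↑│ │   │↓│
│ ├─╴ ╵ ├─╴ │ ┌─┘ │ ╷ │ │
│ │     │   │ │   │ │ │↓│
│ ╵ ╶─┬─┘ ┌─┤ │ ╶─┤ ├─┘ │
│     │   │ │ │   │ │↓ ↲│
│ ┌───┘ ┌─┘ │ └───┘ │ ╶─┤
│ │     │   │       │↳ ↓│
│ │ ┌─┬─┘ ╶─┴───╴ ┌─┴─╴ │
│ │ │ │           │    ↓│
├─┘ │ ╵ ╶─────┬───┘ ┌─┐ │
│   │         │     │ │↓│
│ ┌─┴─┬───┬─╴ │ ╶─┬─┘ │ │
│ │   │   │   │   │   │↓│
│ │ ╷ │ ╶─┘ ╶─┴─┐ │ ┌─┘ │
│ │ │ │         │ │ │↓ ↲│
│ ╵ │ └───────┬─┘ │ │ ┌─┤
│   │         │   │ │↓│ │
├───┴───────╴ ╵ ┌─┘ ╵ ╵ │
│               │    ↳ B│
└───────────────┴───────┘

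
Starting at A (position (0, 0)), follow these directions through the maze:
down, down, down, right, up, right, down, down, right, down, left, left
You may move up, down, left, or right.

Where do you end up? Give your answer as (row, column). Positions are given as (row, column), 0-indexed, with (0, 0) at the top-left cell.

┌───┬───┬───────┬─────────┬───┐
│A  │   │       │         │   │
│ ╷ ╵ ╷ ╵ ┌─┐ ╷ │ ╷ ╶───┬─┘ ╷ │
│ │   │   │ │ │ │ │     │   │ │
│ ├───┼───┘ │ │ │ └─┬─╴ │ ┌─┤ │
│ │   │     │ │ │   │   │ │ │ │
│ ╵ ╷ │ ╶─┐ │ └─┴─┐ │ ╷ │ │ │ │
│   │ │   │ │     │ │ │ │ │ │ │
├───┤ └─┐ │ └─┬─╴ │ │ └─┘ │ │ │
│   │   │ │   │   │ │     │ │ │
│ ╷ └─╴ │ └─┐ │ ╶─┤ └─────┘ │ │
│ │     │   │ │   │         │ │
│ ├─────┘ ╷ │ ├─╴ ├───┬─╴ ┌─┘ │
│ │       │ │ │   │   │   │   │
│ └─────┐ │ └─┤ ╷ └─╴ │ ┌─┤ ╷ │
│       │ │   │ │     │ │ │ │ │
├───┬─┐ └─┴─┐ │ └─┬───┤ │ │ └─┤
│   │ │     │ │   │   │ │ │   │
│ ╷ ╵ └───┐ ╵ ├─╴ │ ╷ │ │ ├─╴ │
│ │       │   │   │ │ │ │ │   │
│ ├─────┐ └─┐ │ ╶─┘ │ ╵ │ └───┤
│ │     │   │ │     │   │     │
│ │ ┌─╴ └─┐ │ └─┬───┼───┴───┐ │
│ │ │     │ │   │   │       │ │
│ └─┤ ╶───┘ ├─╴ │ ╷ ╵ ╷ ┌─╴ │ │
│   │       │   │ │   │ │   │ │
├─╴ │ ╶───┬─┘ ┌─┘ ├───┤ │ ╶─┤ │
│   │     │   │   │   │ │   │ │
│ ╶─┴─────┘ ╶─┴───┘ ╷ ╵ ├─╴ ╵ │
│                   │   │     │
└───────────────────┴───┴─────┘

Following directions step by step:
Start: (0, 0)
  down: (0, 0) → (1, 0)
  down: (1, 0) → (2, 0)
  down: (2, 0) → (3, 0)
  right: (3, 0) → (3, 1)
  up: (3, 1) → (2, 1)
  right: (2, 1) → (2, 2)
  down: (2, 2) → (3, 2)
  down: (3, 2) → (4, 2)
  right: (4, 2) → (4, 3)
  down: (4, 3) → (5, 3)
  left: (5, 3) → (5, 2)
  left: (5, 2) → (5, 1)
Final position: (5, 1)

Path taken:

┌───┬───┬───────┬─────────┬───┐
│A  │   │       │         │   │
│ ╷ ╵ ╷ ╵ ┌─┐ ╷ │ ╷ ╶───┬─┘ ╷ │
│↓│   │   │ │ │ │ │     │   │ │
│ ├───┼───┘ │ │ │ └─┬─╴ │ ┌─┤ │
│↓│↱ ↓│     │ │ │   │   │ │ │ │
│ ╵ ╷ │ ╶─┐ │ └─┴─┐ │ ╷ │ │ │ │
│↳ ↑│↓│   │ │     │ │ │ │ │ │ │
├───┤ └─┐ │ └─┬─╴ │ │ └─┘ │ │ │
│   │↳ ↓│ │   │   │ │     │ │ │
│ ╷ └─╴ │ └─┐ │ ╶─┤ └─────┘ │ │
│ │B ← ↲│   │ │   │         │ │
│ ├─────┘ ╷ │ ├─╴ ├───┬─╴ ┌─┘ │
│ │       │ │ │   │   │   │   │
│ └─────┐ │ └─┤ ╷ └─╴ │ ┌─┤ ╷ │
│       │ │   │ │     │ │ │ │ │
├───┬─┐ └─┴─┐ │ └─┬───┤ │ │ └─┤
│   │ │     │ │   │   │ │ │   │
│ ╷ ╵ └───┐ ╵ ├─╴ │ ╷ │ │ ├─╴ │
│ │       │   │   │ │ │ │ │   │
│ ├─────┐ └─┐ │ ╶─┘ │ ╵ │ └───┤
│ │     │   │ │     │   │     │
│ │ ┌─╴ └─┐ │ └─┬───┼───┴───┐ │
│ │ │     │ │   │   │       │ │
│ └─┤ ╶───┘ ├─╴ │ ╷ ╵ ╷ ┌─╴ │ │
│   │       │   │ │   │ │   │ │
├─╴ │ ╶───┬─┘ ┌─┘ ├───┤ │ ╶─┤ │
│   │     │   │   │   │ │   │ │
│ ╶─┴─────┘ ╶─┴───┘ ╷ ╵ ├─╴ ╵ │
│                   │   │     │
└───────────────────┴───┴─────┘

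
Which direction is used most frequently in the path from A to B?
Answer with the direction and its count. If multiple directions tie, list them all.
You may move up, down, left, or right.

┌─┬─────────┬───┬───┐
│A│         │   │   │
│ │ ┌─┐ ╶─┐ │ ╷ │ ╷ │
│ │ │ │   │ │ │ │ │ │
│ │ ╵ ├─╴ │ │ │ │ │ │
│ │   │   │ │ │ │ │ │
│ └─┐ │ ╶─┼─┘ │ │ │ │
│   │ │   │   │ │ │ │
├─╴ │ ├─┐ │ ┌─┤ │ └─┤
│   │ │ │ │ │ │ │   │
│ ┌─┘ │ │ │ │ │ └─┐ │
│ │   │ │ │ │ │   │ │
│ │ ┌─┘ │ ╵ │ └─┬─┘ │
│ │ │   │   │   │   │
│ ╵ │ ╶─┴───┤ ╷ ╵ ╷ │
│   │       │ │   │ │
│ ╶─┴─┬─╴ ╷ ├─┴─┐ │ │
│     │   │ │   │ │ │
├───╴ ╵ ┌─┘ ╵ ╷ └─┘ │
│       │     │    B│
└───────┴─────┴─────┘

Directions: down, down, down, right, down, left, down, down, down, down, right, right, down, right, up, right, up, right, down, down, right, up, right, down, right, right
Counts: {'down': 12, 'right': 10, 'left': 1, 'up': 3}
Most common: down (12 times)

Solution:

┌─┬─────────┬───┬───┐
│A│         │   │   │
│ │ ┌─┐ ╶─┐ │ ╷ │ ╷ │
│↓│ │ │   │ │ │ │ │ │
│ │ ╵ ├─╴ │ │ │ │ │ │
│↓│   │   │ │ │ │ │ │
│ └─┐ │ ╶─┼─┘ │ │ │ │
│↳ ↓│ │   │   │ │ │ │
├─╴ │ ├─┐ │ ┌─┤ │ └─┤
│↓ ↲│ │ │ │ │ │ │   │
│ ┌─┘ │ │ │ │ │ └─┐ │
│↓│   │ │ │ │ │   │ │
│ │ ┌─┘ │ ╵ │ └─┬─┘ │
│↓│ │   │   │   │   │
│ ╵ │ ╶─┴───┤ ╷ ╵ ╷ │
│↓  │    ↱ ↓│ │   │ │
│ ╶─┴─┬─╴ ╷ ├─┴─┐ │ │
│↳ → ↓│↱ ↑│↓│↱ ↓│ │ │
├───╴ ╵ ┌─┘ ╵ ╷ └─┘ │
│    ↳ ↑│  ↳ ↑│↳ → B│
└───────┴─────┴─────┘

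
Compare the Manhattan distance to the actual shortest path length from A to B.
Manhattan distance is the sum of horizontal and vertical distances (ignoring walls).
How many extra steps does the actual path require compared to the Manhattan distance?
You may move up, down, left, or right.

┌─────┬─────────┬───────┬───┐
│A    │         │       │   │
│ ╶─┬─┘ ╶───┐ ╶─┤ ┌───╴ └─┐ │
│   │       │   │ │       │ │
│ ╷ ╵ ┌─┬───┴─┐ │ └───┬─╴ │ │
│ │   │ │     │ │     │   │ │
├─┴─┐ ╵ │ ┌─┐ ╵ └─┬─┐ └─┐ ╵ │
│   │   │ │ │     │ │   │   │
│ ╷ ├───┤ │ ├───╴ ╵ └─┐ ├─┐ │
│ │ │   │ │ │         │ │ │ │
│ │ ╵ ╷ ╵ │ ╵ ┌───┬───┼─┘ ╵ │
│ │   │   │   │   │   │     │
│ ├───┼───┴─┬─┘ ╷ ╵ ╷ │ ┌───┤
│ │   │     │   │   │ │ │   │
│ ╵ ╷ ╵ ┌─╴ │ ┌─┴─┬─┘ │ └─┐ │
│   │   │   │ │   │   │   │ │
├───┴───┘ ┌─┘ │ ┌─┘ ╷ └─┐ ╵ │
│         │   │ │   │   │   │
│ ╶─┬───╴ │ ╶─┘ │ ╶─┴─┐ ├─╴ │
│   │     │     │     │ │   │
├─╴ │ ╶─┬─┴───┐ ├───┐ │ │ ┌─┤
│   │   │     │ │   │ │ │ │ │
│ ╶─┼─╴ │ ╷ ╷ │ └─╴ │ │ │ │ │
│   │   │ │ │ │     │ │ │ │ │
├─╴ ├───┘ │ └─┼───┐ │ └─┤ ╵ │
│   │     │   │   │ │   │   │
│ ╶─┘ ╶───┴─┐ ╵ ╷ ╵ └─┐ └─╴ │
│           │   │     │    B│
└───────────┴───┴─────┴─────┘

Manhattan distance: |13 - 0| + |13 - 0| = 26
Actual path length: 108
Extra steps: 108 - 26 = 82

Solution:

┌─────┬─────────┬───────┬───┐
│A    │↱ → → ↓  │       │   │
│ ╶─┬─┘ ╶───┐ ╶─┤ ┌───╴ └─┐ │
│↳ ↓│↱ ↑    │↳ ↓│ │       │ │
│ ╷ ╵ ┌─┬───┴─┐ │ └───┬─╴ │ │
│ │↳ ↑│ │↓ ← ↰│↓│     │   │ │
├─┴─┐ ╵ │ ┌─┐ ╵ └─┬─┐ └─┐ ╵ │
│↓ ↰│   │↓│ │↑ ↲  │ │   │   │
│ ╷ ├───┤ │ ├───╴ ╵ └─┐ ├─┐ │
│↓│↑│↓ ↰│↓│ │         │ │ │ │
│ │ ╵ ╷ ╵ │ ╵ ┌───┬───┼─┘ ╵ │
│↓│↑ ↲│↑ ↲│   │↱ ↓│↱ ↓│     │
│ ├───┼───┴─┬─┘ ╷ ╵ ╷ │ ┌───┤
│↓│↱ ↓│↱ → ↓│↱ ↑│↳ ↑│↓│ │   │
│ ╵ ╷ ╵ ┌─╴ │ ┌─┴─┬─┘ │ └─┐ │
│↳ ↑│↳ ↑│↓ ↲│↑│   │↓ ↲│   │ │
├───┴───┘ ┌─┘ │ ┌─┘ ╷ └─┐ ╵ │
│↓ ← ← ← ↲│↱ ↑│ │↓ ↲│   │   │
│ ╶─┬───╴ │ ╶─┘ │ ╶─┴─┐ ├─╴ │
│↳ ↓│     │↑ ← ↰│↳ → ↓│ │   │
├─╴ │ ╶─┬─┴───┐ ├───┐ │ │ ┌─┤
│↓ ↲│   │↱ ↓  │↑│   │↓│ │ │ │
│ ╶─┼─╴ │ ╷ ╷ │ └─╴ │ │ │ │ │
│↳ ↓│   │↑│↓│ │↑ ← ↰│↓│ │ │ │
├─╴ ├───┘ │ └─┼───┐ │ └─┤ ╵ │
│↓ ↲│↱ → ↑│↳ ↓│↱ ↓│↑│↳ ↓│   │
│ ╶─┘ ╶───┴─┐ ╵ ╷ ╵ └─┐ └─╴ │
│↳ → ↑      │↳ ↑│↳ ↑  │↳ → B│
└───────────┴───┴─────┴─────┘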